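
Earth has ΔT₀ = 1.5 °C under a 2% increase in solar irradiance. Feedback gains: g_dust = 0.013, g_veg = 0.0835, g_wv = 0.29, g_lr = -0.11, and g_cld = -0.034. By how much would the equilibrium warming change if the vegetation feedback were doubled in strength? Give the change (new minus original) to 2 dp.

0.25 °C

Original: g = 0.2425, ΔT = 1.5/(1−0.2425) = 1.9802 °C.
With doubled vegetation: g' = 0.326, ΔT' = 1.5/(1−0.326) = 2.2255 °C.
Change = 2.2255 − 1.9802 = 0.25 °C.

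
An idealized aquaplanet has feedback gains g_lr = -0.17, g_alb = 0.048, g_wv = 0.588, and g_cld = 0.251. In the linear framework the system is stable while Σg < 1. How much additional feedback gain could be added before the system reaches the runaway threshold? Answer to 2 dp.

Current total gain = -0.17 + 0.048 + 0.588 + 0.251 = 0.717.
Margin to runaway = 1 − 0.717 = 0.28.

0.28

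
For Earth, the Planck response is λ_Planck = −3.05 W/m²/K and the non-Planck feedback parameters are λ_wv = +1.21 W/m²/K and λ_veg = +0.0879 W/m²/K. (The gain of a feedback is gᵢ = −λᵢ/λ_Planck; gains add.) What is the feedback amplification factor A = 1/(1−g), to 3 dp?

Convert to gains: g_wv = 1.21/3.05 = 0.3967; g_veg = 0.0879/3.05 = 0.02882.
Total gain g = 0.42552.
A = 1/(1 − 0.42552) = 1.741.

1.741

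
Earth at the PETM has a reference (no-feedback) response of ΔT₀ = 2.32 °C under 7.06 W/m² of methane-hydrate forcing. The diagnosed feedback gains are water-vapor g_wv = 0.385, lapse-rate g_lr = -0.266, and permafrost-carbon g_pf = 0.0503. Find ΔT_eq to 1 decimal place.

Total gain g = 0.385 − 0.266 + 0.0503 = 0.1693.
Amplification A = 1/(1 − 0.1693) = 1.204.
ΔT = 2.32 × 1.204 = 2.8 °C.

2.8 °C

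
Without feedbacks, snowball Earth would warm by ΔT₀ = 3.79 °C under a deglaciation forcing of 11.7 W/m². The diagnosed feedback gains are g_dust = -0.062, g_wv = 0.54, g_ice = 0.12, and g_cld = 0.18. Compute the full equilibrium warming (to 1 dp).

17.1 °C

Total gain g = -0.062 + 0.54 + 0.12 + 0.18 = 0.778.
Amplification A = 1/(1 − 0.778) = 4.505.
ΔT = 3.79 × 4.505 = 17.1 °C.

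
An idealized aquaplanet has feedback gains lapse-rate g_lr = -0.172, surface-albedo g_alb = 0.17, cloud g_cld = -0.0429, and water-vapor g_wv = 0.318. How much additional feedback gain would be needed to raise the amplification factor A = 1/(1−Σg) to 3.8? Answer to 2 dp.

0.46

Current total gain = 0.2731.
Target gain for A = 3.8: g* = 1 − 1/3.8 = 0.7368.
Additional gain needed = 0.7368 − 0.2731 = 0.46.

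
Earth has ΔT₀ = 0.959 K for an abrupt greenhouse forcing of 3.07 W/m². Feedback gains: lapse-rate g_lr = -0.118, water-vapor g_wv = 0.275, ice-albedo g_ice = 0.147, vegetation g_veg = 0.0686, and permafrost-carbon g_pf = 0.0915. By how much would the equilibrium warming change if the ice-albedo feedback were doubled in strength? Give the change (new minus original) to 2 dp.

Original: g = 0.4641, ΔT = 0.959/(1−0.4641) = 1.7895 K.
With doubled ice-albedo: g' = 0.6111, ΔT' = 0.959/(1−0.6111) = 2.4659 K.
Change = 2.4659 − 1.7895 = 0.68 K.

0.68 K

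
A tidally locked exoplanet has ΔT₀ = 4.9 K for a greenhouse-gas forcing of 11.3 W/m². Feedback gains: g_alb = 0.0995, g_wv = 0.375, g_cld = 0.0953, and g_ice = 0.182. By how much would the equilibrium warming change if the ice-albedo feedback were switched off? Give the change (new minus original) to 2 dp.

-8.35 K

Original: g = 0.7518, ΔT = 4.9/(1−0.7518) = 19.7421 K.
Without ice-albedo: g' = 0.5698, ΔT' = 4.9/(1−0.5698) = 11.3901 K.
Change = 11.3901 − 19.7421 = -8.35 K.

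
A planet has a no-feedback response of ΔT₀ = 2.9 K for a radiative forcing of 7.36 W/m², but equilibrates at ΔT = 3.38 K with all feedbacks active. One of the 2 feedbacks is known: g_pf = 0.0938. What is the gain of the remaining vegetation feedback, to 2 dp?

0.05

Amplification A = ΔT/ΔT₀ = 3.38/2.9 = 1.166.
Total gain g = 1 − 1/A = 1 − 1/1.166 = 0.1424.
The known gain is 0.0938.
g_veg = 0.1424 − 0.0938 = 0.05.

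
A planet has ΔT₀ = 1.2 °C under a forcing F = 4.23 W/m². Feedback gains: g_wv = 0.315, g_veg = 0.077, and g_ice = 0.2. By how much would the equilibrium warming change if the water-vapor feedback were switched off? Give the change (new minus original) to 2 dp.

-1.28 °C

Original: g = 0.592, ΔT = 1.2/(1−0.592) = 2.9412 °C.
Without water-vapor: g' = 0.277, ΔT' = 1.2/(1−0.277) = 1.6598 °C.
Change = 1.6598 − 2.9412 = -1.28 °C.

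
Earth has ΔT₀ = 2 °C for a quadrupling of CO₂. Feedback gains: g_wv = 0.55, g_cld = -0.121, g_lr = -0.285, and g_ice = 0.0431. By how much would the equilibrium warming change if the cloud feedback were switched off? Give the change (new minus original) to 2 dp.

0.43 °C

Original: g = 0.1871, ΔT = 2/(1−0.1871) = 2.4603 °C.
Without cloud: g' = 0.3081, ΔT' = 2/(1−0.3081) = 2.8906 °C.
Change = 2.8906 − 2.4603 = 0.43 °C.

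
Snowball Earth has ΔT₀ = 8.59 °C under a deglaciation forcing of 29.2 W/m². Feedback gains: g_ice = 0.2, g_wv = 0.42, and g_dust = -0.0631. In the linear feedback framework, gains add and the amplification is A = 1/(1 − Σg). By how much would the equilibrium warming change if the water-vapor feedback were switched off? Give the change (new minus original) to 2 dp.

-9.43 °C

Original: g = 0.5569, ΔT = 8.59/(1−0.5569) = 19.3861 °C.
Without water-vapor: g' = 0.1369, ΔT' = 8.59/(1−0.1369) = 9.9525 °C.
Change = 9.9525 − 19.3861 = -9.43 °C.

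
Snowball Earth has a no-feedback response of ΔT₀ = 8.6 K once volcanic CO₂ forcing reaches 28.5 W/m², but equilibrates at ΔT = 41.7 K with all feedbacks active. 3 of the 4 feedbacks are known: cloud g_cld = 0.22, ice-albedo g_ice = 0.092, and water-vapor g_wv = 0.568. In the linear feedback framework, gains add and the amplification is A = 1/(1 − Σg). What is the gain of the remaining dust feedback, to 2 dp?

Amplification A = ΔT/ΔT₀ = 41.7/8.6 = 4.849.
Total gain g = 1 − 1/A = 1 − 1/4.849 = 0.7938.
Known gains sum to 0.22 + 0.092 + 0.568 = 0.88.
g_dust = 0.7938 − 0.88 = -0.09.

-0.09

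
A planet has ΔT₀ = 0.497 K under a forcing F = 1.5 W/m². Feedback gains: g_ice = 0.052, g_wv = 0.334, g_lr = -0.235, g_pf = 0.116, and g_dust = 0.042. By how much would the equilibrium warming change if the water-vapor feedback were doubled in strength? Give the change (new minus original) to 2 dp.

Original: g = 0.309, ΔT = 0.497/(1−0.309) = 0.7192 K.
With doubled water-vapor: g' = 0.643, ΔT' = 0.497/(1−0.643) = 1.3922 K.
Change = 1.3922 − 0.7192 = 0.67 K.

0.67 K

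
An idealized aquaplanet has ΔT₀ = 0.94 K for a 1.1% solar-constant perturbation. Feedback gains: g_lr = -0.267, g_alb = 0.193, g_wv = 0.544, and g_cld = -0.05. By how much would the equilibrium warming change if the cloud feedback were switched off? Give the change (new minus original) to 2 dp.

Original: g = 0.42, ΔT = 0.94/(1−0.42) = 1.6207 K.
Without cloud: g' = 0.47, ΔT' = 0.94/(1−0.47) = 1.7736 K.
Change = 1.7736 − 1.6207 = 0.15 K.

0.15 K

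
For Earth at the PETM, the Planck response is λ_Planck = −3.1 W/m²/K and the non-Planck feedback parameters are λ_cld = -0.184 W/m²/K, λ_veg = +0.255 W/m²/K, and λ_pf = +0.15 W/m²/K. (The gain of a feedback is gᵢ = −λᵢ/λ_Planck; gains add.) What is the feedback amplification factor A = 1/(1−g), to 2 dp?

1.08

Convert to gains: g_cld = -0.184/3.1 = -0.05935; g_veg = 0.255/3.1 = 0.08226; g_pf = 0.15/3.1 = 0.04839.
Total gain g = 0.0713.
A = 1/(1 − 0.0713) = 1.08.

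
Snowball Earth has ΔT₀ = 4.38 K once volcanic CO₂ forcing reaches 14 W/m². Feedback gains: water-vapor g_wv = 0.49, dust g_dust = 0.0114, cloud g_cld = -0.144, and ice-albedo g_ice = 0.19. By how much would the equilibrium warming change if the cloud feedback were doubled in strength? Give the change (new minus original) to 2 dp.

Original: g = 0.5474, ΔT = 4.38/(1−0.5474) = 9.6774 K.
With doubled cloud: g' = 0.4034, ΔT' = 4.38/(1−0.4034) = 7.3416 K.
Change = 7.3416 − 9.6774 = -2.34 K.

-2.34 K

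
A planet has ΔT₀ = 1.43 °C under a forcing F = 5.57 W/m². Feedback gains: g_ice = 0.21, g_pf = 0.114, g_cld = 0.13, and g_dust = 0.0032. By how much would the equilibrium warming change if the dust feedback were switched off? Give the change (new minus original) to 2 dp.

-0.02 °C

Original: g = 0.4572, ΔT = 1.43/(1−0.4572) = 2.6345 °C.
Without dust: g' = 0.454, ΔT' = 1.43/(1−0.454) = 2.6190 °C.
Change = 2.6190 − 2.6345 = -0.02 °C.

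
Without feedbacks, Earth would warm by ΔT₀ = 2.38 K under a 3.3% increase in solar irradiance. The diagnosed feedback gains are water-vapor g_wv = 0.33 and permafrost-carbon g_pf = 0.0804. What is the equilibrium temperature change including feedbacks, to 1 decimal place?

4.0 K

Total gain g = 0.33 + 0.0804 = 0.4104.
Amplification A = 1/(1 − 0.4104) = 1.696.
ΔT = 2.38 × 1.696 = 4.0 K.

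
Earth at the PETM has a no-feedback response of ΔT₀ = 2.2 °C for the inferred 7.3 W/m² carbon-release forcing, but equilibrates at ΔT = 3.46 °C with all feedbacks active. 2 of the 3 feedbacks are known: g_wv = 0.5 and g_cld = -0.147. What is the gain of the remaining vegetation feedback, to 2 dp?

Amplification A = ΔT/ΔT₀ = 3.46/2.2 = 1.573.
Total gain g = 1 − 1/A = 1 − 1/1.573 = 0.3643.
Known gains sum to 0.5 − 0.147 = 0.353.
g_veg = 0.3643 − 0.353 = 0.01.

0.01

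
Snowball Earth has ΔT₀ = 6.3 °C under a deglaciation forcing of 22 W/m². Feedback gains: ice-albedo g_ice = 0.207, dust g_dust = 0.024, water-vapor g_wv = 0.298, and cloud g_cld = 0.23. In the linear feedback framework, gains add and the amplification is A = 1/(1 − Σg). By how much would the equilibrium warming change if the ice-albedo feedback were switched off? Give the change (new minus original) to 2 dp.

-12.08 °C

Original: g = 0.759, ΔT = 6.3/(1−0.759) = 26.1411 °C.
Without ice-albedo: g' = 0.552, ΔT' = 6.3/(1−0.552) = 14.0625 °C.
Change = 14.0625 − 26.1411 = -12.08 °C.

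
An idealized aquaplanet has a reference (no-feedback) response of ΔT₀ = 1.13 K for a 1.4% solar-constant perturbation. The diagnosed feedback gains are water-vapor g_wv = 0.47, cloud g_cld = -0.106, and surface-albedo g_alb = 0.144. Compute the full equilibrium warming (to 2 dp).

Total gain g = 0.47 − 0.106 + 0.144 = 0.508.
Amplification A = 1/(1 − 0.508) = 2.033.
ΔT = 1.13 × 2.033 = 2.30 K.

2.30 K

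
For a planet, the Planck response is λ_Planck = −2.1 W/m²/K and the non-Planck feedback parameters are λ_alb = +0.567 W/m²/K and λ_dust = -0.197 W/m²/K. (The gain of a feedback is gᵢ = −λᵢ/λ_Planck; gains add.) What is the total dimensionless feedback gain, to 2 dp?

Convert to gains: g_alb = 0.567/2.1 = 0.27; g_dust = -0.197/2.1 = -0.09381.
Total gain g = 0.17619.

0.18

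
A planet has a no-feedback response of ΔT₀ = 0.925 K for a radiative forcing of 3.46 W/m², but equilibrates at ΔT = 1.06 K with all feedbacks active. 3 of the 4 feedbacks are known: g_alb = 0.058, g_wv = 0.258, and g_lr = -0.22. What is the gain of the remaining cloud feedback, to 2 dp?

0.03

Amplification A = ΔT/ΔT₀ = 1.06/0.925 = 1.146.
Total gain g = 1 − 1/A = 1 − 1/1.146 = 0.1274.
Known gains sum to 0.058 + 0.258 − 0.22 = 0.096.
g_cld = 0.1274 − 0.096 = 0.03.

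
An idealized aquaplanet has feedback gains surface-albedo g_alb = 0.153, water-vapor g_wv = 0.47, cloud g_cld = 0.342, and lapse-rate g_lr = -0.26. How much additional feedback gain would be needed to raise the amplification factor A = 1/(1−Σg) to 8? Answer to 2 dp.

Current total gain = 0.705.
Target gain for A = 8: g* = 1 − 1/8 = 0.875.
Additional gain needed = 0.875 − 0.705 = 0.17.

0.17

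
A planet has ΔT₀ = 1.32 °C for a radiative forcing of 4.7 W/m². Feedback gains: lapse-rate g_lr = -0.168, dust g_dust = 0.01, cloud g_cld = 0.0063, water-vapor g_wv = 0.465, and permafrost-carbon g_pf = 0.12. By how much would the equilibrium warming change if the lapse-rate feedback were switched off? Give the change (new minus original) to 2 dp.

0.98 °C

Original: g = 0.4333, ΔT = 1.32/(1−0.4333) = 2.3293 °C.
Without lapse-rate: g' = 0.6013, ΔT' = 1.32/(1−0.6013) = 3.3108 °C.
Change = 3.3108 − 2.3293 = 0.98 °C.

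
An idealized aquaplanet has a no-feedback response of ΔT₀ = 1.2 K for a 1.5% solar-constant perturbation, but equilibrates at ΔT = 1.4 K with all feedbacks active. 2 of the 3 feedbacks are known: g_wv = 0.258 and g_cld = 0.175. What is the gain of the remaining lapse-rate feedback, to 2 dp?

Amplification A = ΔT/ΔT₀ = 1.4/1.2 = 1.167.
Total gain g = 1 − 1/A = 1 − 1/1.167 = 0.1431.
Known gains sum to 0.258 + 0.175 = 0.433.
g_lr = 0.1431 − 0.433 = -0.29.

-0.29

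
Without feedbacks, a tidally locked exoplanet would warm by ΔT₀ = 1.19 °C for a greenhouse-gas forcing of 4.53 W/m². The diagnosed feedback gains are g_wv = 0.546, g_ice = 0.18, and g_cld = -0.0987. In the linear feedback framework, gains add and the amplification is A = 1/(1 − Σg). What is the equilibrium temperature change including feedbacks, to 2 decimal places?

3.19 °C

Total gain g = 0.546 + 0.18 − 0.0987 = 0.6273.
Amplification A = 1/(1 − 0.6273) = 2.683.
ΔT = 1.19 × 2.683 = 3.19 °C.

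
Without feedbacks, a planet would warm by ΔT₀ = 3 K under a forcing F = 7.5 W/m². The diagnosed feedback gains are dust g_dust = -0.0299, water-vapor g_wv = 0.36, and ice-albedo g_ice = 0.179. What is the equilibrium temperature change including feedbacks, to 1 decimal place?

6.1 K

Total gain g = -0.0299 + 0.36 + 0.179 = 0.5091.
Amplification A = 1/(1 − 0.5091) = 2.037.
ΔT = 3 × 2.037 = 6.1 K.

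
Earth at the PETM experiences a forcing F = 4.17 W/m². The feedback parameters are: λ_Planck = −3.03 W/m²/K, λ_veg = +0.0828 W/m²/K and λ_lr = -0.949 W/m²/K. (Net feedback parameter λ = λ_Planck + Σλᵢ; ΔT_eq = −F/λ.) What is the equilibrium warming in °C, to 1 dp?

1.1 °C

Net feedback parameter λ = (−3.03) + (+0.0828) + (-0.949) = -3.8962 W/m²/K.
ΔT = −F/λ = −4.17/(-3.8962) = 1.1 °C.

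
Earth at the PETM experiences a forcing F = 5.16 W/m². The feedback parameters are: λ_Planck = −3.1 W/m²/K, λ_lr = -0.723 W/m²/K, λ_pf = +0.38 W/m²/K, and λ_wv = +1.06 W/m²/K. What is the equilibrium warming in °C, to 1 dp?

2.2 °C

Net feedback parameter λ = (−3.1) + (-0.723) + (+0.38) + (+1.06) = -2.383 W/m²/K.
ΔT = −F/λ = −5.16/(-2.383) = 2.2 °C.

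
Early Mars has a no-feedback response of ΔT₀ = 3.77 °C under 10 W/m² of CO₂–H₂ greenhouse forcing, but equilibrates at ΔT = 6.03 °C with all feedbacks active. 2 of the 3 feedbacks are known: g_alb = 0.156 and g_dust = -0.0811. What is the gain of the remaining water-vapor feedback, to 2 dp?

Amplification A = ΔT/ΔT₀ = 6.03/3.77 = 1.599.
Total gain g = 1 − 1/A = 1 − 1/1.599 = 0.3746.
Known gains sum to 0.156 − 0.0811 = 0.0749.
g_wv = 0.3746 − 0.0749 = 0.30.

0.30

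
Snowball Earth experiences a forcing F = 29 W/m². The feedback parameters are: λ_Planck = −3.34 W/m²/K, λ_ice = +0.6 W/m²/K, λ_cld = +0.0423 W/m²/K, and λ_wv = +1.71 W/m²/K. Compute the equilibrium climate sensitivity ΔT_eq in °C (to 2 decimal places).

29.36 °C

Net feedback parameter λ = (−3.34) + (+0.6) + (+0.0423) + (+1.71) = -0.9877 W/m²/K.
ΔT = −F/λ = −29/(-0.9877) = 29.36 °C.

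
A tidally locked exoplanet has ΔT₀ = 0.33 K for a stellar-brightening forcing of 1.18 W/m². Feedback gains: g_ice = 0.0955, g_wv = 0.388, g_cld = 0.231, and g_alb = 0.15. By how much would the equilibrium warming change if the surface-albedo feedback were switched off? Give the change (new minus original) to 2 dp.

-1.28 K

Original: g = 0.8645, ΔT = 0.33/(1−0.8645) = 2.4354 K.
Without surface-albedo: g' = 0.7145, ΔT' = 0.33/(1−0.7145) = 1.1559 K.
Change = 1.1559 − 2.4354 = -1.28 K.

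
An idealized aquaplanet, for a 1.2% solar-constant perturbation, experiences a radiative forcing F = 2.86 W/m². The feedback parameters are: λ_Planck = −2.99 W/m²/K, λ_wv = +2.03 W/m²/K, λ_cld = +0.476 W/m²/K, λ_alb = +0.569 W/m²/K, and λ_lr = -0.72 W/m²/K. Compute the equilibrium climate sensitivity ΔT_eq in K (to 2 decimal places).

4.50 K

Net feedback parameter λ = (−2.99) + (+2.03) + (+0.476) + (+0.569) + (-0.72) = -0.635 W/m²/K.
ΔT = −F/λ = −2.86/(-0.635) = 4.50 K.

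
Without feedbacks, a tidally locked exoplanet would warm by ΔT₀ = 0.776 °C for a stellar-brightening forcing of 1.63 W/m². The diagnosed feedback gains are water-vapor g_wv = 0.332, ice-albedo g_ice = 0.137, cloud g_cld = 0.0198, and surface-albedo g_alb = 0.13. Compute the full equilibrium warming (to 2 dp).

Total gain g = 0.332 + 0.137 + 0.0198 + 0.13 = 0.6188.
Amplification A = 1/(1 − 0.6188) = 2.623.
ΔT = 0.776 × 2.623 = 2.04 °C.

2.04 °C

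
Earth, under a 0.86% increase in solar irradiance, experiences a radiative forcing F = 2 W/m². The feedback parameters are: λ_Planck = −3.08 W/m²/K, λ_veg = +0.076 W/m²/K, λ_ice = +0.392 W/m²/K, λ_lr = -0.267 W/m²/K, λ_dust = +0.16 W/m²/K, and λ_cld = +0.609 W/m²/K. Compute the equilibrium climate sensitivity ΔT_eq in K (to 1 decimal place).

0.9 K

Net feedback parameter λ = (−3.08) + (+0.076) + (+0.392) + (-0.267) + (+0.16) + (+0.609) = -2.11 W/m²/K.
ΔT = −F/λ = −2/(-2.11) = 0.9 K.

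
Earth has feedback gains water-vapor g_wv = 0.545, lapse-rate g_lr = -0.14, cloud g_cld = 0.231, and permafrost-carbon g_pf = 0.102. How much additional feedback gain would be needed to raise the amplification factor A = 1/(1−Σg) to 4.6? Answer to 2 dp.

Current total gain = 0.738.
Target gain for A = 4.6: g* = 1 − 1/4.6 = 0.7826.
Additional gain needed = 0.7826 − 0.738 = 0.04.

0.04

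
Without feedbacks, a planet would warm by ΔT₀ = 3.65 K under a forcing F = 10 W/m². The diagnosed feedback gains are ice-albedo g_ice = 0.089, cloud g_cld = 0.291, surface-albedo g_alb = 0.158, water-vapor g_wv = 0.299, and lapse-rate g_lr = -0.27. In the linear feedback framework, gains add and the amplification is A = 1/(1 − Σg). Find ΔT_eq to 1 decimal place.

Total gain g = 0.089 + 0.291 + 0.158 + 0.299 − 0.27 = 0.567.
Amplification A = 1/(1 − 0.567) = 2.309.
ΔT = 3.65 × 2.309 = 8.4 K.

8.4 K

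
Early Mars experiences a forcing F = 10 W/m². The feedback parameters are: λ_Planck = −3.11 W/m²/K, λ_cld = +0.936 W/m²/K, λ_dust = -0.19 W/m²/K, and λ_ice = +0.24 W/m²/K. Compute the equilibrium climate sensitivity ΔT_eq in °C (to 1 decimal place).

4.7 °C

Net feedback parameter λ = (−3.11) + (+0.936) + (-0.19) + (+0.24) = -2.124 W/m²/K.
ΔT = −F/λ = −10/(-2.124) = 4.7 °C.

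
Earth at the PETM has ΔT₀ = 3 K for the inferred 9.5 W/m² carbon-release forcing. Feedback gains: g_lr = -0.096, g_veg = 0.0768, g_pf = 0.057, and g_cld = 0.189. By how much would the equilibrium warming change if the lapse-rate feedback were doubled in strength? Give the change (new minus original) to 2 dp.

-0.43 K

Original: g = 0.2268, ΔT = 3/(1−0.2268) = 3.8800 K.
With doubled lapse-rate: g' = 0.1308, ΔT' = 3/(1−0.1308) = 3.4514 K.
Change = 3.4514 − 3.8800 = -0.43 K.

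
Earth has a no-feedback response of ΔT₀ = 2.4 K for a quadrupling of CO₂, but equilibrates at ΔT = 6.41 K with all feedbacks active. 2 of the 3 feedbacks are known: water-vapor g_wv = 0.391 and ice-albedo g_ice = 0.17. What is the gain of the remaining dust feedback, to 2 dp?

Amplification A = ΔT/ΔT₀ = 6.41/2.4 = 2.671.
Total gain g = 1 − 1/A = 1 − 1/2.671 = 0.6256.
Known gains sum to 0.391 + 0.17 = 0.561.
g_dust = 0.6256 − 0.561 = 0.06.

0.06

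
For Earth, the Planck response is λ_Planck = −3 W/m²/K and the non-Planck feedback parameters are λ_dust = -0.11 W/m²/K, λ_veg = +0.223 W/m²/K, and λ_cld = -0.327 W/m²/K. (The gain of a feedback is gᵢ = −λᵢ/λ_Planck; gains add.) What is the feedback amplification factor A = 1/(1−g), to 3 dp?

Convert to gains: g_dust = -0.11/3 = -0.03667; g_veg = 0.223/3 = 0.07433; g_cld = -0.327/3 = -0.109.
Total gain g = -0.07134.
A = 1/(1 + 0.07134) = 0.933.

0.933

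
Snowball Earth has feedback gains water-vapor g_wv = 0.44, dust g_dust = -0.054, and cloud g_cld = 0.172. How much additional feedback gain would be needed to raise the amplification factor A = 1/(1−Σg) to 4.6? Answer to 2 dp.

Current total gain = 0.558.
Target gain for A = 4.6: g* = 1 − 1/4.6 = 0.7826.
Additional gain needed = 0.7826 − 0.558 = 0.22.

0.22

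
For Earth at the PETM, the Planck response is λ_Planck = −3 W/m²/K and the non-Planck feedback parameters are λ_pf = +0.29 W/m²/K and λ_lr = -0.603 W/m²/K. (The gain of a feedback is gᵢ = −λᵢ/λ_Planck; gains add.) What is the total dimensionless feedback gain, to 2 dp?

Convert to gains: g_pf = 0.29/3 = 0.09667; g_lr = -0.603/3 = -0.201.
Total gain g = -0.10433.

-0.10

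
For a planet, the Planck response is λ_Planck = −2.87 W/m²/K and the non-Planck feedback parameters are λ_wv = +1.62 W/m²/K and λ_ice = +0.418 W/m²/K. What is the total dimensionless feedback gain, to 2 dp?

Convert to gains: g_wv = 1.62/2.87 = 0.5645; g_ice = 0.418/2.87 = 0.1456.
Total gain g = 0.7101.

0.71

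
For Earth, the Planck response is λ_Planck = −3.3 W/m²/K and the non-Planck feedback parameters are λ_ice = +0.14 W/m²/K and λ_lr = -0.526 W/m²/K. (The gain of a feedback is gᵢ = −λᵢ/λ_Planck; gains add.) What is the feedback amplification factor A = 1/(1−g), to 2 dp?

Convert to gains: g_ice = 0.14/3.3 = 0.04242; g_lr = -0.526/3.3 = -0.1594.
Total gain g = -0.11698.
A = 1/(1 + 0.11698) = 0.90.

0.90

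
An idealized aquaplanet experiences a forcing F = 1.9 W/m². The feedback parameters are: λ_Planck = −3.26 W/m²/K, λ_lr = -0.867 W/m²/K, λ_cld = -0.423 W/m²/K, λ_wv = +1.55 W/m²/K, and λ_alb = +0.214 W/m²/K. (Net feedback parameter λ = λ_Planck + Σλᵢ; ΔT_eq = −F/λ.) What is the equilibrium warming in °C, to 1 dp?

Net feedback parameter λ = (−3.26) + (-0.867) + (-0.423) + (+1.55) + (+0.214) = -2.786 W/m²/K.
ΔT = −F/λ = −1.9/(-2.786) = 0.7 °C.

0.7 °C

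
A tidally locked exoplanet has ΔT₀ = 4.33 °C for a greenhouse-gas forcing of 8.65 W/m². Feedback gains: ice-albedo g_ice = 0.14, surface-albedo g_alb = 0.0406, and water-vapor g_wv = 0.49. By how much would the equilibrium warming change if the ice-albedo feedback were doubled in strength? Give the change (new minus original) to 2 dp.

9.72 °C

Original: g = 0.6706, ΔT = 4.33/(1−0.6706) = 13.1451 °C.
With doubled ice-albedo: g' = 0.8106, ΔT' = 4.33/(1−0.8106) = 22.8617 °C.
Change = 22.8617 − 13.1451 = 9.72 °C.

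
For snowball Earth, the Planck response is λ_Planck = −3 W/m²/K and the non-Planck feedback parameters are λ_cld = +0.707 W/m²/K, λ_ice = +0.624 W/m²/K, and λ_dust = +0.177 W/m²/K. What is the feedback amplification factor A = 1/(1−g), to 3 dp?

Convert to gains: g_cld = 0.707/3 = 0.2357; g_ice = 0.624/3 = 0.208; g_dust = 0.177/3 = 0.059.
Total gain g = 0.5027.
A = 1/(1 − 0.5027) = 2.011.

2.011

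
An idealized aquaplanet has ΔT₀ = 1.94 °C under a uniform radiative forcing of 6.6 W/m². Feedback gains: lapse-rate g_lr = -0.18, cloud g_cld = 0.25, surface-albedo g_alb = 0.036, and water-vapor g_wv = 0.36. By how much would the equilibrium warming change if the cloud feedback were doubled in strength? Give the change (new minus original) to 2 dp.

Original: g = 0.466, ΔT = 1.94/(1−0.466) = 3.6330 °C.
With doubled cloud: g' = 0.716, ΔT' = 1.94/(1−0.716) = 6.8310 °C.
Change = 6.8310 − 3.6330 = 3.20 °C.

3.20 °C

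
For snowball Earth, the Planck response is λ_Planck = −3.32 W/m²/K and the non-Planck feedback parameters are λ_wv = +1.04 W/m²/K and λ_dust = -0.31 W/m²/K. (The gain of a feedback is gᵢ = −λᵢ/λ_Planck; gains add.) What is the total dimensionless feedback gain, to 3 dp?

0.220

Convert to gains: g_wv = 1.04/3.32 = 0.3133; g_dust = -0.31/3.32 = -0.09337.
Total gain g = 0.21993.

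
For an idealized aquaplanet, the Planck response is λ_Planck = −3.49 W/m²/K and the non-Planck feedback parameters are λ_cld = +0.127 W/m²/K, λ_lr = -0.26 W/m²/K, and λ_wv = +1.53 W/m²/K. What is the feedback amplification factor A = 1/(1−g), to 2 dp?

Convert to gains: g_cld = 0.127/3.49 = 0.03639; g_lr = -0.26/3.49 = -0.0745; g_wv = 1.53/3.49 = 0.4384.
Total gain g = 0.40029.
A = 1/(1 − 0.40029) = 1.67.

1.67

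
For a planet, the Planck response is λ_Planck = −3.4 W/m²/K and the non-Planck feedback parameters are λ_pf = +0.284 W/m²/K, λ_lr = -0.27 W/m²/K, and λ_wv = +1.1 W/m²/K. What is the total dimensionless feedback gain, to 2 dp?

Convert to gains: g_pf = 0.284/3.4 = 0.08353; g_lr = -0.27/3.4 = -0.07941; g_wv = 1.1/3.4 = 0.3235.
Total gain g = 0.32762.

0.33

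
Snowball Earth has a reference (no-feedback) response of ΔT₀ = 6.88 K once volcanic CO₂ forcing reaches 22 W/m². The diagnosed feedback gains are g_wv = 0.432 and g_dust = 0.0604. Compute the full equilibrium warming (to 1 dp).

13.6 K

Total gain g = 0.432 + 0.0604 = 0.4924.
Amplification A = 1/(1 − 0.4924) = 1.97.
ΔT = 6.88 × 1.97 = 13.6 K.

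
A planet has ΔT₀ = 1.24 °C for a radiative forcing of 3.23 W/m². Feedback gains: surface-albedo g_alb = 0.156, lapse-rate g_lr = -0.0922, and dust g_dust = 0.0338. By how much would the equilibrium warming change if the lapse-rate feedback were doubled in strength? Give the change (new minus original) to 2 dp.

-0.13 °C

Original: g = 0.0976, ΔT = 1.24/(1−0.0976) = 1.3741 °C.
With doubled lapse-rate: g' = 0.0054, ΔT' = 1.24/(1−0.0054) = 1.2467 °C.
Change = 1.2467 − 1.3741 = -0.13 °C.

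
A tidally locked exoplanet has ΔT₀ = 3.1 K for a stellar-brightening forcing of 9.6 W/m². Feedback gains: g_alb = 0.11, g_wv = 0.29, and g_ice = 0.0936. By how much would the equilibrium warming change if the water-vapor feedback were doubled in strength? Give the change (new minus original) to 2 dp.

Original: g = 0.4936, ΔT = 3.1/(1−0.4936) = 6.1216 K.
With doubled water-vapor: g' = 0.7836, ΔT' = 3.1/(1−0.7836) = 14.3253 K.
Change = 14.3253 − 6.1216 = 8.20 K.

8.20 K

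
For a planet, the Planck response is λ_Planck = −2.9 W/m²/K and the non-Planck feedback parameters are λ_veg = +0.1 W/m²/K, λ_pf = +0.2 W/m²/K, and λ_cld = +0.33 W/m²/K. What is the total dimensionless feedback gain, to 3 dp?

Convert to gains: g_veg = 0.1/2.9 = 0.03448; g_pf = 0.2/2.9 = 0.06897; g_cld = 0.33/2.9 = 0.1138.
Total gain g = 0.21725.

0.217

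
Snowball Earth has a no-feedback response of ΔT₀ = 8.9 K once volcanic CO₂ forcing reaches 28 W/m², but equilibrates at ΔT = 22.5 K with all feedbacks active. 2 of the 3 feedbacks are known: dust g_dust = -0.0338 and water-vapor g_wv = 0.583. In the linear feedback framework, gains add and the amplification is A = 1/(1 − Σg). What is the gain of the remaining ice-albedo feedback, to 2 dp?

0.06

Amplification A = ΔT/ΔT₀ = 22.5/8.9 = 2.528.
Total gain g = 1 − 1/A = 1 − 1/2.528 = 0.6044.
Known gains sum to -0.0338 + 0.583 = 0.5492.
g_ice = 0.6044 − 0.5492 = 0.06.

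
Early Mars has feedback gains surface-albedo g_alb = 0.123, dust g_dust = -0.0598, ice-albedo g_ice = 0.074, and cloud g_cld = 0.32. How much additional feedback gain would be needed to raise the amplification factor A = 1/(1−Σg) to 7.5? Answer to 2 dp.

Current total gain = 0.4572.
Target gain for A = 7.5: g* = 1 − 1/7.5 = 0.8667.
Additional gain needed = 0.8667 − 0.4572 = 0.41.

0.41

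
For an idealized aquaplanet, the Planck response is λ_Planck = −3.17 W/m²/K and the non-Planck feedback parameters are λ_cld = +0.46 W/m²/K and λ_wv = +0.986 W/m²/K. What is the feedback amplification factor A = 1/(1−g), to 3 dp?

Convert to gains: g_cld = 0.46/3.17 = 0.1451; g_wv = 0.986/3.17 = 0.311.
Total gain g = 0.4561.
A = 1/(1 − 0.4561) = 1.839.

1.839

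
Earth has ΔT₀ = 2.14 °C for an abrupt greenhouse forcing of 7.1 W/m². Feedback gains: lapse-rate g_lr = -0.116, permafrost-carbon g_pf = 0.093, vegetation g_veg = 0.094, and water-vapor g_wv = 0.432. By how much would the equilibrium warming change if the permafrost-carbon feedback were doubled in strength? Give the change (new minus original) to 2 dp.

Original: g = 0.503, ΔT = 2.14/(1−0.503) = 4.3058 °C.
With doubled permafrost-carbon: g' = 0.596, ΔT' = 2.14/(1−0.596) = 5.2970 °C.
Change = 5.2970 − 4.3058 = 0.99 °C.

0.99 °C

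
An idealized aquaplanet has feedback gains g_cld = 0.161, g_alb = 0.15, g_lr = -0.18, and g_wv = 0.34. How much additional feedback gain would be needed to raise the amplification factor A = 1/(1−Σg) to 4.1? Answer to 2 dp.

0.29

Current total gain = 0.471.
Target gain for A = 4.1: g* = 1 − 1/4.1 = 0.7561.
Additional gain needed = 0.7561 − 0.471 = 0.29.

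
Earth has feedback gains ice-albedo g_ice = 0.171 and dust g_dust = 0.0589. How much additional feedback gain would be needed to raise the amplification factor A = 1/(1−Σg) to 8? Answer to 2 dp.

Current total gain = 0.2299.
Target gain for A = 8: g* = 1 − 1/8 = 0.875.
Additional gain needed = 0.875 − 0.2299 = 0.65.

0.65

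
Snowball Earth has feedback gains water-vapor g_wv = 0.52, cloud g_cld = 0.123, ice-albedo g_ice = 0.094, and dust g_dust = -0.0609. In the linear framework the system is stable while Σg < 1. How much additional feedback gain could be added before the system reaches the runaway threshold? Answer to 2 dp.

Current total gain = 0.52 + 0.123 + 0.094 − 0.0609 = 0.6761.
Margin to runaway = 1 − 0.6761 = 0.32.

0.32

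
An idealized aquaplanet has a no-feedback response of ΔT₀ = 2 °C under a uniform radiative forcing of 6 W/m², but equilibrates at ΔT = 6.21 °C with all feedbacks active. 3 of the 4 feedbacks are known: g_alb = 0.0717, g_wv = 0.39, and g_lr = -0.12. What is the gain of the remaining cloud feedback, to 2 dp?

0.34

Amplification A = ΔT/ΔT₀ = 6.21/2 = 3.105.
Total gain g = 1 − 1/A = 1 − 1/3.105 = 0.6779.
Known gains sum to 0.0717 + 0.39 − 0.12 = 0.3417.
g_cld = 0.6779 − 0.3417 = 0.34.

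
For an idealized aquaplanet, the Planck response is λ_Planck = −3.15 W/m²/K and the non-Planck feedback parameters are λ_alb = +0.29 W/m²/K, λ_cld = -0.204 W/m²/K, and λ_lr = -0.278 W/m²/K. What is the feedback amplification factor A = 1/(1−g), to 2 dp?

0.94

Convert to gains: g_alb = 0.29/3.15 = 0.09206; g_cld = -0.204/3.15 = -0.06476; g_lr = -0.278/3.15 = -0.08825.
Total gain g = -0.06095.
A = 1/(1 + 0.06095) = 0.94.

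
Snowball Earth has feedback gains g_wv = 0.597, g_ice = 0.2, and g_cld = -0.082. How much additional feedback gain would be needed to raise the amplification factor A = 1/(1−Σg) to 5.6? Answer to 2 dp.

0.11

Current total gain = 0.715.
Target gain for A = 5.6: g* = 1 − 1/5.6 = 0.8214.
Additional gain needed = 0.8214 − 0.715 = 0.11.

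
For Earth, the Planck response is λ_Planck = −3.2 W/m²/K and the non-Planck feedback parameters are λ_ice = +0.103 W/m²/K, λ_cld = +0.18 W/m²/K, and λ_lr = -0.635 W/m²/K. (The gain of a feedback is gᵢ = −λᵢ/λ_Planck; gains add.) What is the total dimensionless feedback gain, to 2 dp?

Convert to gains: g_ice = 0.103/3.2 = 0.03219; g_cld = 0.18/3.2 = 0.05625; g_lr = -0.635/3.2 = -0.1984.
Total gain g = -0.10996.

-0.11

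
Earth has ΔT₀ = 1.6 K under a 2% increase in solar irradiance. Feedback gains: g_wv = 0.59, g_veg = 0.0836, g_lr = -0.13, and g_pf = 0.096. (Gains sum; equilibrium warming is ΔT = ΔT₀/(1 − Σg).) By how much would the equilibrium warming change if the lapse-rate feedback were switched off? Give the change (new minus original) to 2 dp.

Original: g = 0.6396, ΔT = 1.6/(1−0.6396) = 4.4395 K.
Without lapse-rate: g' = 0.7696, ΔT' = 1.6/(1−0.7696) = 6.9444 K.
Change = 6.9444 − 4.4395 = 2.50 K.

2.50 K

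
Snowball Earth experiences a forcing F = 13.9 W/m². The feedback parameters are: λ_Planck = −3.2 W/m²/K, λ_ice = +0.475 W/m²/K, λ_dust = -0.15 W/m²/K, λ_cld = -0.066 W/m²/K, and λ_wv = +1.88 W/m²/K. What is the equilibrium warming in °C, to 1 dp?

13.1 °C

Net feedback parameter λ = (−3.2) + (+0.475) + (-0.15) + (-0.066) + (+1.88) = -1.061 W/m²/K.
ΔT = −F/λ = −13.9/(-1.061) = 13.1 °C.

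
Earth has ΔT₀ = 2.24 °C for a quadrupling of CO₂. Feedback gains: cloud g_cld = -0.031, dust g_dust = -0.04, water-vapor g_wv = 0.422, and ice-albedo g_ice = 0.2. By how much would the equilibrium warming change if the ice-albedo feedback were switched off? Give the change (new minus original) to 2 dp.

Original: g = 0.551, ΔT = 2.24/(1−0.551) = 4.9889 °C.
Without ice-albedo: g' = 0.351, ΔT' = 2.24/(1−0.351) = 3.4515 °C.
Change = 3.4515 − 4.9889 = -1.54 °C.

-1.54 °C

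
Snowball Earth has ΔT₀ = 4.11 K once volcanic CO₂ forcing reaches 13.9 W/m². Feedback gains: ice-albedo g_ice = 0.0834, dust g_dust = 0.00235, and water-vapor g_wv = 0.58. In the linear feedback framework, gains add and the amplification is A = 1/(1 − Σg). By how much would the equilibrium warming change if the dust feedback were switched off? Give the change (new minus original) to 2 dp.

Original: g = 0.66575, ΔT = 4.11/(1−0.66575) = 12.2962 K.
Without dust: g' = 0.6634, ΔT' = 4.11/(1−0.6634) = 12.2103 K.
Change = 12.2103 − 12.2962 = -0.09 K.

-0.09 K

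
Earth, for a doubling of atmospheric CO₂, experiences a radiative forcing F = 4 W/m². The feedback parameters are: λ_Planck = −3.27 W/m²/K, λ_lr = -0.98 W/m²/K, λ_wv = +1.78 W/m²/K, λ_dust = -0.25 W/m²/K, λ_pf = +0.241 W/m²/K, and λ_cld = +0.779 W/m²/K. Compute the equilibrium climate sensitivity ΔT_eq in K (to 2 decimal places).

Net feedback parameter λ = (−3.27) + (-0.98) + (+1.78) + (-0.25) + (+0.241) + (+0.779) = -1.7 W/m²/K.
ΔT = −F/λ = −4/(-1.7) = 2.35 K.

2.35 K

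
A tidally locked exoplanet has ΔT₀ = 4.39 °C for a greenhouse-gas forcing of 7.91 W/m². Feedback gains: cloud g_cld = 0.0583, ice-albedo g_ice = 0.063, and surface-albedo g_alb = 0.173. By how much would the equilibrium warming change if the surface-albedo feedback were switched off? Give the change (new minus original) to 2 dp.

-1.22 °C

Original: g = 0.2943, ΔT = 4.39/(1−0.2943) = 6.2208 °C.
Without surface-albedo: g' = 0.1213, ΔT' = 4.39/(1−0.1213) = 4.9960 °C.
Change = 4.9960 − 6.2208 = -1.22 °C.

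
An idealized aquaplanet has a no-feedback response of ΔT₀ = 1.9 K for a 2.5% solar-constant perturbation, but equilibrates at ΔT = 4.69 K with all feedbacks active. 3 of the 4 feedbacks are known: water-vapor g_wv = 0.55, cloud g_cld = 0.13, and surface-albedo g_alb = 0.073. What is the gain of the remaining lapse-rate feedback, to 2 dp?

Amplification A = ΔT/ΔT₀ = 4.69/1.9 = 2.468.
Total gain g = 1 − 1/A = 1 − 1/2.468 = 0.5948.
Known gains sum to 0.55 + 0.13 + 0.073 = 0.753.
g_lr = 0.5948 − 0.753 = -0.16.

-0.16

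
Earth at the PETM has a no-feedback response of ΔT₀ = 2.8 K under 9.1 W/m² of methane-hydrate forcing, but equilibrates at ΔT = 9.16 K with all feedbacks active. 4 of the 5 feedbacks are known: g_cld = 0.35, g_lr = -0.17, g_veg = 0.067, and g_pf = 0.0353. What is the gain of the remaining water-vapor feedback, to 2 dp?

0.41

Amplification A = ΔT/ΔT₀ = 9.16/2.8 = 3.271.
Total gain g = 1 − 1/A = 1 − 1/3.271 = 0.6943.
Known gains sum to 0.35 − 0.17 + 0.067 + 0.0353 = 0.2823.
g_wv = 0.6943 − 0.2823 = 0.41.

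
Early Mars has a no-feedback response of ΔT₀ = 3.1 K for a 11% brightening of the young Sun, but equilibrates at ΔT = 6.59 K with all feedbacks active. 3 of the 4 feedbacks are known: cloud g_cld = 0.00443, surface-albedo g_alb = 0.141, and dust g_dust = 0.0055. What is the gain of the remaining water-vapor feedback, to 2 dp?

Amplification A = ΔT/ΔT₀ = 6.59/3.1 = 2.126.
Total gain g = 1 − 1/A = 1 − 1/2.126 = 0.5296.
Known gains sum to 0.00443 + 0.141 + 0.0055 = 0.15093.
g_wv = 0.5296 − 0.15093 = 0.38.

0.38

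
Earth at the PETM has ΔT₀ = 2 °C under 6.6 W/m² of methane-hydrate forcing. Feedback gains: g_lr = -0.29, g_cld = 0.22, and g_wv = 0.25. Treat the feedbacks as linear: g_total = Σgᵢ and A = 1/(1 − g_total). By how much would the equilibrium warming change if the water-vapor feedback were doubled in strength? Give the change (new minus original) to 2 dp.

Original: g = 0.18, ΔT = 2/(1−0.18) = 2.4390 °C.
With doubled water-vapor: g' = 0.43, ΔT' = 2/(1−0.43) = 3.5088 °C.
Change = 3.5088 − 2.4390 = 1.07 °C.

1.07 °C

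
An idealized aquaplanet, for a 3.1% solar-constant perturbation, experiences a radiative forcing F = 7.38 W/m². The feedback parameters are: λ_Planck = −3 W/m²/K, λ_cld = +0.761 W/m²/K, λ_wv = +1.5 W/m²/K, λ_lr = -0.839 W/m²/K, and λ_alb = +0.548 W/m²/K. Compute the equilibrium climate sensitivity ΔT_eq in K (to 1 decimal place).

7.2 K

Net feedback parameter λ = (−3) + (+0.761) + (+1.5) + (-0.839) + (+0.548) = -1.03 W/m²/K.
ΔT = −F/λ = −7.38/(-1.03) = 7.2 K.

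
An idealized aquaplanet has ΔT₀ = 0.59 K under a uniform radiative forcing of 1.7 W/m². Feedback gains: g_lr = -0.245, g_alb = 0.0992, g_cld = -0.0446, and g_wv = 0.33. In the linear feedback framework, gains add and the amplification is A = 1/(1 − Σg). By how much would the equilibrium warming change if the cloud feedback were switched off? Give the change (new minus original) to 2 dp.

Original: g = 0.1396, ΔT = 0.59/(1−0.1396) = 0.6857 K.
Without cloud: g' = 0.1842, ΔT' = 0.59/(1−0.1842) = 0.7232 K.
Change = 0.7232 − 0.6857 = 0.04 K.

0.04 K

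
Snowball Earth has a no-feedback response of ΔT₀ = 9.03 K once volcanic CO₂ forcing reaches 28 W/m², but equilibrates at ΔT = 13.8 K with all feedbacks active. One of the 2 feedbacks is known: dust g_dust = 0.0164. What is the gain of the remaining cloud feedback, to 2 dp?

Amplification A = ΔT/ΔT₀ = 13.8/9.03 = 1.528.
Total gain g = 1 − 1/A = 1 − 1/1.528 = 0.3455.
The known gain is 0.0164.
g_cld = 0.3455 − 0.0164 = 0.33.

0.33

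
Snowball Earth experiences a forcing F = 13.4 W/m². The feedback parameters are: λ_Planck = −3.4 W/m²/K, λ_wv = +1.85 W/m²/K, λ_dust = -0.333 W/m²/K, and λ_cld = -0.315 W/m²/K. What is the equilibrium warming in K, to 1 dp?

6.1 K

Net feedback parameter λ = (−3.4) + (+1.85) + (-0.333) + (-0.315) = -2.198 W/m²/K.
ΔT = −F/λ = −13.4/(-2.198) = 6.1 K.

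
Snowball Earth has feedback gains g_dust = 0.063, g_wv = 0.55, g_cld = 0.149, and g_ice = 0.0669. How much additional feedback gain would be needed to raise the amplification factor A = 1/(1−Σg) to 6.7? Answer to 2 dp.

0.02

Current total gain = 0.8289.
Target gain for A = 6.7: g* = 1 − 1/6.7 = 0.8507.
Additional gain needed = 0.8507 − 0.8289 = 0.02.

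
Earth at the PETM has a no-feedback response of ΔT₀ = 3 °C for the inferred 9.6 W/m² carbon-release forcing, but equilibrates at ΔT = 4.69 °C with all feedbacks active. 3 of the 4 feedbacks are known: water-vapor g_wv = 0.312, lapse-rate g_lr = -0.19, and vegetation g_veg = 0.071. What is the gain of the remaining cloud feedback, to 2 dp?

Amplification A = ΔT/ΔT₀ = 4.69/3 = 1.563.
Total gain g = 1 − 1/A = 1 − 1/1.563 = 0.3602.
Known gains sum to 0.312 − 0.19 + 0.071 = 0.193.
g_cld = 0.3602 − 0.193 = 0.17.

0.17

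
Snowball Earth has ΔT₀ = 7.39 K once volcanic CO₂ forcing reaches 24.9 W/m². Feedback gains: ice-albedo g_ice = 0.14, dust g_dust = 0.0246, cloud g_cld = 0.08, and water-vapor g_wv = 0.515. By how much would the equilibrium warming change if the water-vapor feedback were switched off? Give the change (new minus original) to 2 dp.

-20.96 K

Original: g = 0.7596, ΔT = 7.39/(1−0.7596) = 30.7404 K.
Without water-vapor: g' = 0.2446, ΔT' = 7.39/(1−0.2446) = 9.7829 K.
Change = 9.7829 − 30.7404 = -20.96 K.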